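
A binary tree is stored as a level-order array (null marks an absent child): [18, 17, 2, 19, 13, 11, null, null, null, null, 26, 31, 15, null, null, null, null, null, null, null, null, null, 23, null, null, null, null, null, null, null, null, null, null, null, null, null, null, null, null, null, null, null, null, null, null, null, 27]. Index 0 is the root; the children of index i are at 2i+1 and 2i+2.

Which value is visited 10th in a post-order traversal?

Post-order visits the left subtree, then the right subtree, then the node.
At 18: go left to 17.
  At 17: go left to 19.
    19 is a leaf — visit 19.
  At 17: go right to 13.
    At 13: no left child.
    At 13: go right to 26.
      At 26: no left child.
      At 26: go right to 23.
        At 23: no left child.
        At 23: go right to 27.
          27 is a leaf — visit 27.
        Visit 23.
      Visit 26.
    Visit 13.
  Visit 17.
At 18: go right to 2.
  At 2: go left to 11.
    At 11: go left to 31.
      31 is a leaf — visit 31.
    At 11: go right to 15.
      15 is a leaf — visit 15.
    Visit 11.
  At 2: no right child.
  Visit 2.
Visit 18.
Full post-order sequence: 19, 27, 23, 26, 13, 17, 31, 15, 11, 2, 18.

2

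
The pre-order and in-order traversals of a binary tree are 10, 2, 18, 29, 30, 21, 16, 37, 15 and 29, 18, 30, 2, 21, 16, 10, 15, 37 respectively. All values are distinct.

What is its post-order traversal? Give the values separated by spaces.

The first element of pre-order is the root; it splits in-order into left and right subtrees.
Root 10: left subtree has 6 nodes {29, 18, 30, 2, 21, 16}, right has 2 {15, 37}.
  Root 2: left subtree has 3 nodes {29, 18, 30}, right has 2 {21, 16}.
    Root 18: left subtree has 1 node {29}, right has 1 {30}.
    Root 21: left subtree has 0 nodes { }, right has 1 {16}.
  Root 37: left subtree has 1 node {15}, right has 0 { }.

29 30 18 16 21 2 15 37 10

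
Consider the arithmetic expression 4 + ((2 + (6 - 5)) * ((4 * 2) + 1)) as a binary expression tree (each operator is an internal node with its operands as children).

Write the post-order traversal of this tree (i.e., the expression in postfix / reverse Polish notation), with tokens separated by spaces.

Post-order on an expression tree gives postfix notation: for each operator, emit left operand, right operand, then the operator.

4 2 6 5 - + 4 2 * 1 + * +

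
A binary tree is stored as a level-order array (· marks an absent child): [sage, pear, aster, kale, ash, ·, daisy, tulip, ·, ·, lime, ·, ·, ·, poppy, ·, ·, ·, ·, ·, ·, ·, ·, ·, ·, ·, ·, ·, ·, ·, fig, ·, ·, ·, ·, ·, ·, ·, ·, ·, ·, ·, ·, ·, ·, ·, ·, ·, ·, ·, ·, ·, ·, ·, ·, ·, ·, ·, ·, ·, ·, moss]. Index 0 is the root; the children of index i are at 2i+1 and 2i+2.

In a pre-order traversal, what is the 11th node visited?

moss

Pre-order visits the node, then its left subtree, then its right subtree.
Visit sage.
At sage: go left to pear.
  Visit pear.
  At pear: go left to kale.
    Visit kale.
    At kale: go left to tulip.
      tulip is a leaf — visit tulip.
    At kale: no right child.
  At pear: go right to ash.
    Visit ash.
    At ash: no left child.
    At ash: go right to lime.
      lime is a leaf — visit lime.
At sage: go right to aster.
  Visit aster.
  At aster: no left child.
  At aster: go right to daisy.
    Visit daisy.
    At daisy: no left child.
    At daisy: go right to poppy.
      Visit poppy.
      At poppy: no left child.
      At poppy: go right to fig.
        Visit fig.
        At fig: go left to moss.
          moss is a leaf — visit moss.
        At fig: no right child.
Full pre-order sequence: sage, pear, kale, tulip, ash, lime, aster, daisy, poppy, fig, moss.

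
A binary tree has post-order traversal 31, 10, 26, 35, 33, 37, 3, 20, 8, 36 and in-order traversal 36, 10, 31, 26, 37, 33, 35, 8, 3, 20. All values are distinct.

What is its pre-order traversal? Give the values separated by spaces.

The last element of post-order is the root; it splits in-order into left and right subtrees.
Root 36: left subtree has 0 nodes { }, right has 9 {10, 31, 26, 37, 33, 35, 8, 3, 20}.
  Root 8: left subtree has 6 nodes {10, 31, 26, 37, 33, 35}, right has 2 {3, 20}.
    Root 37: left subtree has 3 nodes {10, 31, 26}, right has 2 {33, 35}.
      Root 26: left subtree has 2 nodes {10, 31}, right has 0 { }.
        Root 10: left subtree has 0 nodes { }, right has 1 {31}.
      Root 33: left subtree has 0 nodes { }, right has 1 {35}.
    Root 20: left subtree has 1 node {3}, right has 0 { }.

36 8 37 26 10 31 33 35 20 3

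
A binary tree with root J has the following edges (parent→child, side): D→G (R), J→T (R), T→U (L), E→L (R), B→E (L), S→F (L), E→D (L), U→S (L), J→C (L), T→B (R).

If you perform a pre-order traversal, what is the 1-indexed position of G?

Pre-order visits the node, then its left subtree, then its right subtree.
Visit J.
At J: go left to C.
  C is a leaf — visit C.
At J: go right to T.
  Visit T.
  At T: go left to U.
    Visit U.
    At U: go left to S.
      Visit S.
      At S: go left to F.
        F is a leaf — visit F.
      At S: no right child.
    At U: no right child.
  At T: go right to B.
    Visit B.
    At B: go left to E.
      Visit E.
      At E: go left to D.
        Visit D.
        At D: no left child.
        At D: go right to G.
          G is a leaf — visit G.
      At E: go right to L.
        L is a leaf — visit L.
    At B: no right child.
Full pre-order sequence: J, C, T, U, S, F, B, E, D, G, L.

10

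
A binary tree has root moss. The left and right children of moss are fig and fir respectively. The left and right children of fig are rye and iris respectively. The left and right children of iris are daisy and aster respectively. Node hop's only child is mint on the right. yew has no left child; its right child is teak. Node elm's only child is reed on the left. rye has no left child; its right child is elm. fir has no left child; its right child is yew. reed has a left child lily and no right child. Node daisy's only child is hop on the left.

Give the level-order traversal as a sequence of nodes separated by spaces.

moss fig fir rye iris yew elm daisy aster teak reed hop lily mint

Level-order visits nodes level by level from the root, left to right within each level.
Level 0: moss
Level 1: fig, fir
Level 2: rye, iris, yew
Level 3: elm, daisy, aster, teak
Level 4: reed, hop
Level 5: lily, mint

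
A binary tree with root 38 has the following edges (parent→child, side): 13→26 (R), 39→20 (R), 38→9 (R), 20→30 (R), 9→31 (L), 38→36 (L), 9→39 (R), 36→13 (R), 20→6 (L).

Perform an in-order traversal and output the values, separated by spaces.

36 13 26 38 31 9 39 6 20 30

In-order visits the left subtree, then the node, then the right subtree.
At 38: go left to 36.
  At 36: no left child.
  Visit 36.
  At 36: go right to 13.
    At 13: no left child.
    Visit 13.
    At 13: go right to 26.
      26 is a leaf — visit 26.
Visit 38.
At 38: go right to 9.
  At 9: go left to 31.
    31 is a leaf — visit 31.
  Visit 9.
  At 9: go right to 39.
    At 39: no left child.
    Visit 39.
    At 39: go right to 20.
      At 20: go left to 6.
        6 is a leaf — visit 6.
      Visit 20.
      At 20: go right to 30.
        30 is a leaf — visit 30.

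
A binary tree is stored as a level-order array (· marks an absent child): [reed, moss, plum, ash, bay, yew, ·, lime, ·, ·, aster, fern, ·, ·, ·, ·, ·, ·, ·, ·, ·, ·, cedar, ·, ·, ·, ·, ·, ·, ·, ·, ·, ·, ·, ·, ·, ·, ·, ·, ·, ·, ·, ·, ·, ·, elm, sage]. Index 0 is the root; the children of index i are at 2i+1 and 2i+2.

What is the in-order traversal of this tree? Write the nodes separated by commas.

lime, ash, moss, bay, aster, elm, cedar, sage, reed, fern, yew, plum

In-order visits the left subtree, then the node, then the right subtree.
At reed: go left to moss.
  At moss: go left to ash.
    At ash: go left to lime.
      lime is a leaf — visit lime.
    Visit ash.
    At ash: no right child.
  Visit moss.
  At moss: go right to bay.
    At bay: no left child.
    Visit bay.
    At bay: go right to aster.
      At aster: no left child.
      Visit aster.
      At aster: go right to cedar.
        At cedar: go left to elm.
          elm is a leaf — visit elm.
        Visit cedar.
        At cedar: go right to sage.
          sage is a leaf — visit sage.
Visit reed.
At reed: go right to plum.
  At plum: go left to yew.
    At yew: go left to fern.
      fern is a leaf — visit fern.
    Visit yew.
    At yew: no right child.
  Visit plum.
  At plum: no right child.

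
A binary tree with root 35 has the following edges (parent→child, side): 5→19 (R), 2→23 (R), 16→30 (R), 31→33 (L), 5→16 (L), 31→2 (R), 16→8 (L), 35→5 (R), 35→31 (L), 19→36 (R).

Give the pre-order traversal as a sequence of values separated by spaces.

Pre-order visits the node, then its left subtree, then its right subtree.
Visit 35.
At 35: go left to 31.
  Visit 31.
  At 31: go left to 33.
    33 is a leaf — visit 33.
  At 31: go right to 2.
    Visit 2.
    At 2: no left child.
    At 2: go right to 23.
      23 is a leaf — visit 23.
At 35: go right to 5.
  Visit 5.
  At 5: go left to 16.
    Visit 16.
    At 16: go left to 8.
      8 is a leaf — visit 8.
    At 16: go right to 30.
      30 is a leaf — visit 30.
  At 5: go right to 19.
    Visit 19.
    At 19: no left child.
    At 19: go right to 36.
      36 is a leaf — visit 36.

35 31 33 2 23 5 16 8 30 19 36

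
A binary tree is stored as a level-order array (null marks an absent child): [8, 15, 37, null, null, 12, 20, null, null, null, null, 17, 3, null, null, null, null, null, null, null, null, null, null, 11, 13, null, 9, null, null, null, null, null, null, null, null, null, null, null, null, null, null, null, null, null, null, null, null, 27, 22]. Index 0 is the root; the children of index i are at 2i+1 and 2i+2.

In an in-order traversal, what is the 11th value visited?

In-order visits the left subtree, then the node, then the right subtree.
At 8: go left to 15.
  15 is a leaf — visit 15.
Visit 8.
At 8: go right to 37.
  At 37: go left to 12.
    At 12: go left to 17.
      At 17: go left to 11.
        At 11: go left to 27.
          27 is a leaf — visit 27.
        Visit 11.
        At 11: go right to 22.
          22 is a leaf — visit 22.
      Visit 17.
      At 17: go right to 13.
        13 is a leaf — visit 13.
    Visit 12.
    At 12: go right to 3.
      At 3: no left child.
      Visit 3.
      At 3: go right to 9.
        9 is a leaf — visit 9.
  Visit 37.
  At 37: go right to 20.
    20 is a leaf — visit 20.
Full in-order sequence: 15, 8, 27, 11, 22, 17, 13, 12, 3, 9, 37, 20.

37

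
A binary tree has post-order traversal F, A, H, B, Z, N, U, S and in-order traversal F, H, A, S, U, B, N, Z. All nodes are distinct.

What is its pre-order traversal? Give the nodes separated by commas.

S, H, F, A, U, N, B, Z

The last element of post-order is the root; it splits in-order into left and right subtrees.
Root S: left subtree has 3 nodes {F, H, A}, right has 4 {U, B, N, Z}.
  Root H: left subtree has 1 node {F}, right has 1 {A}.
  Root U: left subtree has 0 nodes { }, right has 3 {B, N, Z}.
    Root N: left subtree has 1 node {B}, right has 1 {Z}.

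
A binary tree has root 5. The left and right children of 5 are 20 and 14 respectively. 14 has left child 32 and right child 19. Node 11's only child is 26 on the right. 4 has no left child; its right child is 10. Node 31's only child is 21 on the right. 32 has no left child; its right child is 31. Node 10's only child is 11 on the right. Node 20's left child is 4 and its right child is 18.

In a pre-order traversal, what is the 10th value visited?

Pre-order visits the node, then its left subtree, then its right subtree.
Visit 5.
At 5: go left to 20.
  Visit 20.
  At 20: go left to 4.
    Visit 4.
    At 4: no left child.
    At 4: go right to 10.
      Visit 10.
      At 10: no left child.
      At 10: go right to 11.
        Visit 11.
        At 11: no left child.
        At 11: go right to 26.
          26 is a leaf — visit 26.
  At 20: go right to 18.
    18 is a leaf — visit 18.
At 5: go right to 14.
  Visit 14.
  At 14: go left to 32.
    Visit 32.
    At 32: no left child.
    At 32: go right to 31.
      Visit 31.
      At 31: no left child.
      At 31: go right to 21.
        21 is a leaf — visit 21.
  At 14: go right to 19.
    19 is a leaf — visit 19.
Full pre-order sequence: 5, 20, 4, 10, 11, 26, 18, 14, 32, 31, 21, 19.

31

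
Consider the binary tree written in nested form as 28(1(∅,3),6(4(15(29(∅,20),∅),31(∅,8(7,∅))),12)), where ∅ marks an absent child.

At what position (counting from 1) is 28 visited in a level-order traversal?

1

Level-order visits nodes level by level from the root, left to right within each level.
Level 0: 28
Level 1: 1, 6
Level 2: 3, 4, 12
Level 3: 15, 31
Level 4: 29, 8
Level 5: 20, 7
Full level-order sequence: 28, 1, 6, 3, 4, 12, 15, 31, 29, 8, 20, 7.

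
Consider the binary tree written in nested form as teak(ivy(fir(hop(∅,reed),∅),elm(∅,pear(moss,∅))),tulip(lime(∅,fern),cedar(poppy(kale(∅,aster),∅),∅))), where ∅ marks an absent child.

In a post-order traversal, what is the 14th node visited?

tulip

Post-order visits the left subtree, then the right subtree, then the node.
At teak: go left to ivy.
  At ivy: go left to fir.
    At fir: go left to hop.
      At hop: no left child.
      At hop: go right to reed.
        reed is a leaf — visit reed.
      Visit hop.
    At fir: no right child.
    Visit fir.
  At ivy: go right to elm.
    At elm: no left child.
    At elm: go right to pear.
      At pear: go left to moss.
        moss is a leaf — visit moss.
      At pear: no right child.
      Visit pear.
    Visit elm.
  Visit ivy.
At teak: go right to tulip.
  At tulip: go left to lime.
    At lime: no left child.
    At lime: go right to fern.
      fern is a leaf — visit fern.
    Visit lime.
  At tulip: go right to cedar.
    At cedar: go left to poppy.
      At poppy: go left to kale.
        At kale: no left child.
        At kale: go right to aster.
          aster is a leaf — visit aster.
        Visit kale.
      At poppy: no right child.
      Visit poppy.
    At cedar: no right child.
    Visit cedar.
  Visit tulip.
Visit teak.
Full post-order sequence: reed, hop, fir, moss, pear, elm, ivy, fern, lime, aster, kale, poppy, cedar, tulip, teak.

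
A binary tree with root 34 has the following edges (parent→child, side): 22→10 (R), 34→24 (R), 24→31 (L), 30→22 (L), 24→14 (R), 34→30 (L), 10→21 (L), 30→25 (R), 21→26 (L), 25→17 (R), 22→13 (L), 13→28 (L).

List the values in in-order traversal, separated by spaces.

28 13 22 26 21 10 30 25 17 34 31 24 14

In-order visits the left subtree, then the node, then the right subtree.
At 34: go left to 30.
  At 30: go left to 22.
    At 22: go left to 13.
      At 13: go left to 28.
        28 is a leaf — visit 28.
      Visit 13.
      At 13: no right child.
    Visit 22.
    At 22: go right to 10.
      At 10: go left to 21.
        At 21: go left to 26.
          26 is a leaf — visit 26.
        Visit 21.
        At 21: no right child.
      Visit 10.
      At 10: no right child.
  Visit 30.
  At 30: go right to 25.
    At 25: no left child.
    Visit 25.
    At 25: go right to 17.
      17 is a leaf — visit 17.
Visit 34.
At 34: go right to 24.
  At 24: go left to 31.
    31 is a leaf — visit 31.
  Visit 24.
  At 24: go right to 14.
    14 is a leaf — visit 14.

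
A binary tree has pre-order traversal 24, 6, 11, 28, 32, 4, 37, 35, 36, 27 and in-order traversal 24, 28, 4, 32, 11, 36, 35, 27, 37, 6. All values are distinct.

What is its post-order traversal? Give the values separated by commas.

4, 32, 28, 36, 27, 35, 37, 11, 6, 24

The first element of pre-order is the root; it splits in-order into left and right subtrees.
Root 24: left subtree has 0 nodes { }, right has 9 {28, 4, 32, 11, 36, 35, 27, 37, 6}.
  Root 6: left subtree has 8 nodes {28, 4, 32, 11, 36, 35, 27, 37}, right has 0 { }.
    Root 11: left subtree has 3 nodes {28, 4, 32}, right has 4 {36, 35, 27, 37}.
      Root 28: left subtree has 0 nodes { }, right has 2 {4, 32}.
        Root 32: left subtree has 1 node {4}, right has 0 { }.
      Root 37: left subtree has 3 nodes {36, 35, 27}, right has 0 { }.
        Root 35: left subtree has 1 node {36}, right has 1 {27}.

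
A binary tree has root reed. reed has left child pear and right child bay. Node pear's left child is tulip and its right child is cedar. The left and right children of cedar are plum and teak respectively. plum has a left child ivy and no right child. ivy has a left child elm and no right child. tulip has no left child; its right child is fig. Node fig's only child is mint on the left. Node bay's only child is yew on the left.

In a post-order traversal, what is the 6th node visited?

plum

Post-order visits the left subtree, then the right subtree, then the node.
At reed: go left to pear.
  At pear: go left to tulip.
    At tulip: no left child.
    At tulip: go right to fig.
      At fig: go left to mint.
        mint is a leaf — visit mint.
      At fig: no right child.
      Visit fig.
    Visit tulip.
  At pear: go right to cedar.
    At cedar: go left to plum.
      At plum: go left to ivy.
        At ivy: go left to elm.
          elm is a leaf — visit elm.
        At ivy: no right child.
        Visit ivy.
      At plum: no right child.
      Visit plum.
    At cedar: go right to teak.
      teak is a leaf — visit teak.
    Visit cedar.
  Visit pear.
At reed: go right to bay.
  At bay: go left to yew.
    yew is a leaf — visit yew.
  At bay: no right child.
  Visit bay.
Visit reed.
Full post-order sequence: mint, fig, tulip, elm, ivy, plum, teak, cedar, pear, yew, bay, reed.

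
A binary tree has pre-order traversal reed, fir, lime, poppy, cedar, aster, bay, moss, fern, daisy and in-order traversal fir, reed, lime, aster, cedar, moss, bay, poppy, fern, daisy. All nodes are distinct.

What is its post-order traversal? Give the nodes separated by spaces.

The first element of pre-order is the root; it splits in-order into left and right subtrees.
Root reed: left subtree has 1 node {fir}, right has 8 {lime, aster, cedar, moss, bay, poppy, fern, daisy}.
  Root lime: left subtree has 0 nodes { }, right has 7 {aster, cedar, moss, bay, poppy, fern, daisy}.
    Root poppy: left subtree has 4 nodes {aster, cedar, moss, bay}, right has 2 {fern, daisy}.
      Root cedar: left subtree has 1 node {aster}, right has 2 {moss, bay}.
        Root bay: left subtree has 1 node {moss}, right has 0 { }.
      Root fern: left subtree has 0 nodes { }, right has 1 {daisy}.

fir aster moss bay cedar daisy fern poppy lime reed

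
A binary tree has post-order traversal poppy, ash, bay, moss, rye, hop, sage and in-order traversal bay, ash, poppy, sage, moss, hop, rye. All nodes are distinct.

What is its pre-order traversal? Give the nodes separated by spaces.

The last element of post-order is the root; it splits in-order into left and right subtrees.
Root sage: left subtree has 3 nodes {bay, ash, poppy}, right has 3 {moss, hop, rye}.
  Root bay: left subtree has 0 nodes { }, right has 2 {ash, poppy}.
    Root ash: left subtree has 0 nodes { }, right has 1 {poppy}.
  Root hop: left subtree has 1 node {moss}, right has 1 {rye}.

sage bay ash poppy hop moss rye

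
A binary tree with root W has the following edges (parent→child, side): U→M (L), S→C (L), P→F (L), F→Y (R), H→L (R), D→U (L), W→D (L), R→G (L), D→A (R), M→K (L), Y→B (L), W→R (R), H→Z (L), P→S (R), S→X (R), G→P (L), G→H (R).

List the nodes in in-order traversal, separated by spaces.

In-order visits the left subtree, then the node, then the right subtree.
At W: go left to D.
  At D: go left to U.
    At U: go left to M.
      At M: go left to K.
        K is a leaf — visit K.
      Visit M.
      At M: no right child.
    Visit U.
    At U: no right child.
  Visit D.
  At D: go right to A.
    A is a leaf — visit A.
Visit W.
At W: go right to R.
  At R: go left to G.
    At G: go left to P.
      At P: go left to F.
        At F: no left child.
        Visit F.
        At F: go right to Y.
          At Y: go left to B.
            B is a leaf — visit B.
          Visit Y.
          At Y: no right child.
      Visit P.
      At P: go right to S.
        At S: go left to C.
          C is a leaf — visit C.
        Visit S.
        At S: go right to X.
          X is a leaf — visit X.
    Visit G.
    At G: go right to H.
      At H: go left to Z.
        Z is a leaf — visit Z.
      Visit H.
      At H: go right to L.
        L is a leaf — visit L.
  Visit R.
  At R: no right child.

K M U D A W F B Y P C S X G Z H L R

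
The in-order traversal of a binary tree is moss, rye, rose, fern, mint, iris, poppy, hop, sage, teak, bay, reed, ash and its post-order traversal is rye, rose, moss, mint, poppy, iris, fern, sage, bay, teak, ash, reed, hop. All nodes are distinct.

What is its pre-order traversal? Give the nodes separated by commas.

hop, fern, moss, rose, rye, iris, mint, poppy, reed, teak, sage, bay, ash

The last element of post-order is the root; it splits in-order into left and right subtrees.
Root hop: left subtree has 7 nodes {moss, rye, rose, fern, mint, iris, poppy}, right has 5 {sage, teak, bay, reed, ash}.
  Root fern: left subtree has 3 nodes {moss, rye, rose}, right has 3 {mint, iris, poppy}.
    Root moss: left subtree has 0 nodes { }, right has 2 {rye, rose}.
      Root rose: left subtree has 1 node {rye}, right has 0 { }.
    Root iris: left subtree has 1 node {mint}, right has 1 {poppy}.
  Root reed: left subtree has 3 nodes {sage, teak, bay}, right has 1 {ash}.
    Root teak: left subtree has 1 node {sage}, right has 1 {bay}.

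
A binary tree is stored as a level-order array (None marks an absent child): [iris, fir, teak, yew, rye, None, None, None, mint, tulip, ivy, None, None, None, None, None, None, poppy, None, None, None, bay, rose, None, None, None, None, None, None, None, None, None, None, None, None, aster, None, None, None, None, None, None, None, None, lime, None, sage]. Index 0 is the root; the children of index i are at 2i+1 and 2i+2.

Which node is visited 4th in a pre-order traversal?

mint

Pre-order visits the node, then its left subtree, then its right subtree.
Visit iris.
At iris: go left to fir.
  Visit fir.
  At fir: go left to yew.
    Visit yew.
    At yew: no left child.
    At yew: go right to mint.
      Visit mint.
      At mint: go left to poppy.
        Visit poppy.
        At poppy: go left to aster.
          aster is a leaf — visit aster.
        At poppy: no right child.
      At mint: no right child.
  At fir: go right to rye.
    Visit rye.
    At rye: go left to tulip.
      tulip is a leaf — visit tulip.
    At rye: go right to ivy.
      Visit ivy.
      At ivy: go left to bay.
        Visit bay.
        At bay: no left child.
        At bay: go right to lime.
          lime is a leaf — visit lime.
      At ivy: go right to rose.
        Visit rose.
        At rose: no left child.
        At rose: go right to sage.
          sage is a leaf — visit sage.
At iris: go right to teak.
  teak is a leaf — visit teak.
Full pre-order sequence: iris, fir, yew, mint, poppy, aster, rye, tulip, ivy, bay, lime, rose, sage, teak.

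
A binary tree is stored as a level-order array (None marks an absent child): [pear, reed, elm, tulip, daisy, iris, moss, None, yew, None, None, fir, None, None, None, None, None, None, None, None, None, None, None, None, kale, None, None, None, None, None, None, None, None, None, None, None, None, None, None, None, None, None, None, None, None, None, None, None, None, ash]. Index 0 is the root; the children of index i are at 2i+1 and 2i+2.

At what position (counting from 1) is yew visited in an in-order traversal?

2

In-order visits the left subtree, then the node, then the right subtree.
At pear: go left to reed.
  At reed: go left to tulip.
    At tulip: no left child.
    Visit tulip.
    At tulip: go right to yew.
      yew is a leaf — visit yew.
  Visit reed.
  At reed: go right to daisy.
    daisy is a leaf — visit daisy.
Visit pear.
At pear: go right to elm.
  At elm: go left to iris.
    At iris: go left to fir.
      At fir: no left child.
      Visit fir.
      At fir: go right to kale.
        At kale: go left to ash.
          ash is a leaf — visit ash.
        Visit kale.
        At kale: no right child.
    Visit iris.
    At iris: no right child.
  Visit elm.
  At elm: go right to moss.
    moss is a leaf — visit moss.
Full in-order sequence: tulip, yew, reed, daisy, pear, fir, ash, kale, iris, elm, moss.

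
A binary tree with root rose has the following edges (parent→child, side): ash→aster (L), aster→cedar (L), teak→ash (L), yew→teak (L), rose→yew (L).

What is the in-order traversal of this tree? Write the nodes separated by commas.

In-order visits the left subtree, then the node, then the right subtree.
At rose: go left to yew.
  At yew: go left to teak.
    At teak: go left to ash.
      At ash: go left to aster.
        At aster: go left to cedar.
          cedar is a leaf — visit cedar.
        Visit aster.
        At aster: no right child.
      Visit ash.
      At ash: no right child.
    Visit teak.
    At teak: no right child.
  Visit yew.
  At yew: no right child.
Visit rose.
At rose: no right child.

cedar, aster, ash, teak, yew, rose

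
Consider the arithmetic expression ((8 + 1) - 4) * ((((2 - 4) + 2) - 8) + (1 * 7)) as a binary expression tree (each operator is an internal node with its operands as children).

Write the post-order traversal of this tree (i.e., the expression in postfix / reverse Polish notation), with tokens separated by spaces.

8 1 + 4 - 2 4 - 2 + 8 - 1 7 * + *

Post-order on an expression tree gives postfix notation: for each operator, emit left operand, right operand, then the operator.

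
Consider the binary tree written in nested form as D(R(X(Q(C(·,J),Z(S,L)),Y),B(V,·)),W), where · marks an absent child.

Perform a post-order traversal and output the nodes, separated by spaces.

J C S L Z Q Y X V B R W D

Post-order visits the left subtree, then the right subtree, then the node.
At D: go left to R.
  At R: go left to X.
    At X: go left to Q.
      At Q: go left to C.
        At C: no left child.
        At C: go right to J.
          J is a leaf — visit J.
        Visit C.
      At Q: go right to Z.
        At Z: go left to S.
          S is a leaf — visit S.
        At Z: go right to L.
          L is a leaf — visit L.
        Visit Z.
      Visit Q.
    At X: go right to Y.
      Y is a leaf — visit Y.
    Visit X.
  At R: go right to B.
    At B: go left to V.
      V is a leaf — visit V.
    At B: no right child.
    Visit B.
  Visit R.
At D: go right to W.
  W is a leaf — visit W.
Visit D.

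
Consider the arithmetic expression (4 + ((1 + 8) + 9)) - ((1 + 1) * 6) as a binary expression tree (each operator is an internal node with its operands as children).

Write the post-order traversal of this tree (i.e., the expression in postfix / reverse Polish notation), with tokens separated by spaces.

Post-order on an expression tree gives postfix notation: for each operator, emit left operand, right operand, then the operator.

4 1 8 + 9 + + 1 1 + 6 * -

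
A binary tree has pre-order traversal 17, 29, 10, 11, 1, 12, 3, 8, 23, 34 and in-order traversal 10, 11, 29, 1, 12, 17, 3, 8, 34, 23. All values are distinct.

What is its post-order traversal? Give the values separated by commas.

The first element of pre-order is the root; it splits in-order into left and right subtrees.
Root 17: left subtree has 5 nodes {10, 11, 29, 1, 12}, right has 4 {3, 8, 34, 23}.
  Root 29: left subtree has 2 nodes {10, 11}, right has 2 {1, 12}.
    Root 10: left subtree has 0 nodes { }, right has 1 {11}.
    Root 1: left subtree has 0 nodes { }, right has 1 {12}.
  Root 3: left subtree has 0 nodes { }, right has 3 {8, 34, 23}.
    Root 8: left subtree has 0 nodes { }, right has 2 {34, 23}.
      Root 23: left subtree has 1 node {34}, right has 0 { }.

11, 10, 12, 1, 29, 34, 23, 8, 3, 17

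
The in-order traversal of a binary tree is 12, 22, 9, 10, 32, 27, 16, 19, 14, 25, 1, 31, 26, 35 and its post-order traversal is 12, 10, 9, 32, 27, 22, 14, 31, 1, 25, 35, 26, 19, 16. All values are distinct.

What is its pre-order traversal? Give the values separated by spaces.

The last element of post-order is the root; it splits in-order into left and right subtrees.
Root 16: left subtree has 6 nodes {12, 22, 9, 10, 32, 27}, right has 7 {19, 14, 25, 1, 31, 26, 35}.
  Root 22: left subtree has 1 node {12}, right has 4 {9, 10, 32, 27}.
    Root 27: left subtree has 3 nodes {9, 10, 32}, right has 0 { }.
      Root 32: left subtree has 2 nodes {9, 10}, right has 0 { }.
        Root 9: left subtree has 0 nodes { }, right has 1 {10}.
  Root 19: left subtree has 0 nodes { }, right has 6 {14, 25, 1, 31, 26, 35}.
    Root 26: left subtree has 4 nodes {14, 25, 1, 31}, right has 1 {35}.
      Root 25: left subtree has 1 node {14}, right has 2 {1, 31}.
        Root 1: left subtree has 0 nodes { }, right has 1 {31}.

16 22 12 27 32 9 10 19 26 25 14 1 31 35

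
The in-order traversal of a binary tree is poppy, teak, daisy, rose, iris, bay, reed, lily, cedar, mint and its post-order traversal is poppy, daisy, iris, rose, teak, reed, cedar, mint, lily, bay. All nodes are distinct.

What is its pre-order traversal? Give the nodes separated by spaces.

The last element of post-order is the root; it splits in-order into left and right subtrees.
Root bay: left subtree has 5 nodes {poppy, teak, daisy, rose, iris}, right has 4 {reed, lily, cedar, mint}.
  Root teak: left subtree has 1 node {poppy}, right has 3 {daisy, rose, iris}.
    Root rose: left subtree has 1 node {daisy}, right has 1 {iris}.
  Root lily: left subtree has 1 node {reed}, right has 2 {cedar, mint}.
    Root mint: left subtree has 1 node {cedar}, right has 0 { }.

bay teak poppy rose daisy iris lily reed mint cedar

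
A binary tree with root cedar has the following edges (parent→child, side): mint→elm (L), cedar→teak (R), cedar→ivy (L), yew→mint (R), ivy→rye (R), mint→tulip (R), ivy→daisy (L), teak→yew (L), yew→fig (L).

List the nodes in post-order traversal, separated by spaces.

Post-order visits the left subtree, then the right subtree, then the node.
At cedar: go left to ivy.
  At ivy: go left to daisy.
    daisy is a leaf — visit daisy.
  At ivy: go right to rye.
    rye is a leaf — visit rye.
  Visit ivy.
At cedar: go right to teak.
  At teak: go left to yew.
    At yew: go left to fig.
      fig is a leaf — visit fig.
    At yew: go right to mint.
      At mint: go left to elm.
        elm is a leaf — visit elm.
      At mint: go right to tulip.
        tulip is a leaf — visit tulip.
      Visit mint.
    Visit yew.
  At teak: no right child.
  Visit teak.
Visit cedar.

daisy rye ivy fig elm tulip mint yew teak cedar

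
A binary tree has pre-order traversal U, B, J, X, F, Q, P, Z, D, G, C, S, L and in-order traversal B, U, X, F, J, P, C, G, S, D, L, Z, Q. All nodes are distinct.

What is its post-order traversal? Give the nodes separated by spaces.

The first element of pre-order is the root; it splits in-order into left and right subtrees.
Root U: left subtree has 1 node {B}, right has 11 {X, F, J, P, C, G, S, D, L, Z, Q}.
  Root J: left subtree has 2 nodes {X, F}, right has 8 {P, C, G, S, D, L, Z, Q}.
    Root X: left subtree has 0 nodes { }, right has 1 {F}.
    Root Q: left subtree has 7 nodes {P, C, G, S, D, L, Z}, right has 0 { }.
      Root P: left subtree has 0 nodes { }, right has 6 {C, G, S, D, L, Z}.
        Root Z: left subtree has 5 nodes {C, G, S, D, L}, right has 0 { }.
          Root D: left subtree has 3 nodes {C, G, S}, right has 1 {L}.
            Root G: left subtree has 1 node {C}, right has 1 {S}.

B F X C S G L D Z P Q J U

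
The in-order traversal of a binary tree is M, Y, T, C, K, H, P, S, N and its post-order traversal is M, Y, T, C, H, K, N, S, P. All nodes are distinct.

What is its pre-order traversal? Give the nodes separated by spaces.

P K C T Y M H S N

The last element of post-order is the root; it splits in-order into left and right subtrees.
Root P: left subtree has 6 nodes {M, Y, T, C, K, H}, right has 2 {S, N}.
  Root K: left subtree has 4 nodes {M, Y, T, C}, right has 1 {H}.
    Root C: left subtree has 3 nodes {M, Y, T}, right has 0 { }.
      Root T: left subtree has 2 nodes {M, Y}, right has 0 { }.
        Root Y: left subtree has 1 node {M}, right has 0 { }.
  Root S: left subtree has 0 nodes { }, right has 1 {N}.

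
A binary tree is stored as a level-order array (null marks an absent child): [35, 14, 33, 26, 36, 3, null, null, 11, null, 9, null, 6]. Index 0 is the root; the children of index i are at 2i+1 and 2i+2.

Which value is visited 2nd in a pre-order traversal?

Pre-order visits the node, then its left subtree, then its right subtree.
Visit 35.
At 35: go left to 14.
  Visit 14.
  At 14: go left to 26.
    Visit 26.
    At 26: no left child.
    At 26: go right to 11.
      11 is a leaf — visit 11.
  At 14: go right to 36.
    Visit 36.
    At 36: no left child.
    At 36: go right to 9.
      9 is a leaf — visit 9.
At 35: go right to 33.
  Visit 33.
  At 33: go left to 3.
    Visit 3.
    At 3: no left child.
    At 3: go right to 6.
      6 is a leaf — visit 6.
  At 33: no right child.
Full pre-order sequence: 35, 14, 26, 11, 36, 9, 33, 3, 6.

14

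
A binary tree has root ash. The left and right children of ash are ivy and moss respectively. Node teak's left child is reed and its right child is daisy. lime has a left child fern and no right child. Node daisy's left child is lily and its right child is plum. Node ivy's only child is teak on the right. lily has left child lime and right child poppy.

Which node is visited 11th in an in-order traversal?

moss

In-order visits the left subtree, then the node, then the right subtree.
At ash: go left to ivy.
  At ivy: no left child.
  Visit ivy.
  At ivy: go right to teak.
    At teak: go left to reed.
      reed is a leaf — visit reed.
    Visit teak.
    At teak: go right to daisy.
      At daisy: go left to lily.
        At lily: go left to lime.
          At lime: go left to fern.
            fern is a leaf — visit fern.
          Visit lime.
          At lime: no right child.
        Visit lily.
        At lily: go right to poppy.
          poppy is a leaf — visit poppy.
      Visit daisy.
      At daisy: go right to plum.
        plum is a leaf — visit plum.
Visit ash.
At ash: go right to moss.
  moss is a leaf — visit moss.
Full in-order sequence: ivy, reed, teak, fern, lime, lily, poppy, daisy, plum, ash, moss.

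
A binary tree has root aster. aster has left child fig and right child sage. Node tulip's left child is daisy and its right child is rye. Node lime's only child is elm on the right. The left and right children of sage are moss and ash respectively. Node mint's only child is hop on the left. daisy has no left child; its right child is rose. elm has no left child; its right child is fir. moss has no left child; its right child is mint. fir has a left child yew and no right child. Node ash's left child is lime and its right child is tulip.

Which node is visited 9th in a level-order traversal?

Level-order visits nodes level by level from the root, left to right within each level.
Level 0: aster
Level 1: fig, sage
Level 2: moss, ash
Level 3: mint, lime, tulip
Level 4: hop, elm, daisy, rye
Level 5: fir, rose
Level 6: yew
Full level-order sequence: aster, fig, sage, moss, ash, mint, lime, tulip, hop, elm, daisy, rye, fir, rose, yew.

hop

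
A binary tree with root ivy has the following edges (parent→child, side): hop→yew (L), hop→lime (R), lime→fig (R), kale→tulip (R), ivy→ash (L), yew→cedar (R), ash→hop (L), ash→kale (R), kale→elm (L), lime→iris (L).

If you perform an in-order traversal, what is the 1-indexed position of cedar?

2

In-order visits the left subtree, then the node, then the right subtree.
At ivy: go left to ash.
  At ash: go left to hop.
    At hop: go left to yew.
      At yew: no left child.
      Visit yew.
      At yew: go right to cedar.
        cedar is a leaf — visit cedar.
    Visit hop.
    At hop: go right to lime.
      At lime: go left to iris.
        iris is a leaf — visit iris.
      Visit lime.
      At lime: go right to fig.
        fig is a leaf — visit fig.
  Visit ash.
  At ash: go right to kale.
    At kale: go left to elm.
      elm is a leaf — visit elm.
    Visit kale.
    At kale: go right to tulip.
      tulip is a leaf — visit tulip.
Visit ivy.
At ivy: no right child.
Full in-order sequence: yew, cedar, hop, iris, lime, fig, ash, elm, kale, tulip, ivy.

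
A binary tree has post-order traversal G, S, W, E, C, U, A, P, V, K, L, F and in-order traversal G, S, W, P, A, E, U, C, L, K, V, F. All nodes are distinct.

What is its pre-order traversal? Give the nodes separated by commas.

The last element of post-order is the root; it splits in-order into left and right subtrees.
Root F: left subtree has 11 nodes {G, S, W, P, A, E, U, C, L, K, V}, right has 0 { }.
  Root L: left subtree has 8 nodes {G, S, W, P, A, E, U, C}, right has 2 {K, V}.
    Root P: left subtree has 3 nodes {G, S, W}, right has 4 {A, E, U, C}.
      Root W: left subtree has 2 nodes {G, S}, right has 0 { }.
        Root S: left subtree has 1 node {G}, right has 0 { }.
      Root A: left subtree has 0 nodes { }, right has 3 {E, U, C}.
        Root U: left subtree has 1 node {E}, right has 1 {C}.
    Root K: left subtree has 0 nodes { }, right has 1 {V}.

F, L, P, W, S, G, A, U, E, C, K, V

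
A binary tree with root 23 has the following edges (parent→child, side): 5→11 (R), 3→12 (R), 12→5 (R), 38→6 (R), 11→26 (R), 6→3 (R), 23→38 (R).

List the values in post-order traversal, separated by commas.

26, 11, 5, 12, 3, 6, 38, 23

Post-order visits the left subtree, then the right subtree, then the node.
At 23: no left child.
At 23: go right to 38.
  At 38: no left child.
  At 38: go right to 6.
    At 6: no left child.
    At 6: go right to 3.
      At 3: no left child.
      At 3: go right to 12.
        At 12: no left child.
        At 12: go right to 5.
          At 5: no left child.
          At 5: go right to 11.
            At 11: no left child.
            At 11: go right to 26.
              26 is a leaf — visit 26.
            Visit 11.
          Visit 5.
        Visit 12.
      Visit 3.
    Visit 6.
  Visit 38.
Visit 23.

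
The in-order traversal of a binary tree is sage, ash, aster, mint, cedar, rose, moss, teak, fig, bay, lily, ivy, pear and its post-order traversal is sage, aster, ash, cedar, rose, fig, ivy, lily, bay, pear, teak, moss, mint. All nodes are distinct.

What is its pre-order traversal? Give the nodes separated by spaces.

The last element of post-order is the root; it splits in-order into left and right subtrees.
Root mint: left subtree has 3 nodes {sage, ash, aster}, right has 9 {cedar, rose, moss, teak, fig, bay, lily, ivy, pear}.
  Root ash: left subtree has 1 node {sage}, right has 1 {aster}.
  Root moss: left subtree has 2 nodes {cedar, rose}, right has 6 {teak, fig, bay, lily, ivy, pear}.
    Root rose: left subtree has 1 node {cedar}, right has 0 { }.
    Root teak: left subtree has 0 nodes { }, right has 5 {fig, bay, lily, ivy, pear}.
      Root pear: left subtree has 4 nodes {fig, bay, lily, ivy}, right has 0 { }.
        Root bay: left subtree has 1 node {fig}, right has 2 {lily, ivy}.
          Root lily: left subtree has 0 nodes { }, right has 1 {ivy}.

mint ash sage aster moss rose cedar teak pear bay fig lily ivy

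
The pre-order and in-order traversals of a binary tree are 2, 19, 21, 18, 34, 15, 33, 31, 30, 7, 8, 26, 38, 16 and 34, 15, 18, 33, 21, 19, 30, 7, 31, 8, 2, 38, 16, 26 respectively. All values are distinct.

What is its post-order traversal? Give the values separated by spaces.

The first element of pre-order is the root; it splits in-order into left and right subtrees.
Root 2: left subtree has 10 nodes {34, 15, 18, 33, 21, 19, 30, 7, 31, 8}, right has 3 {38, 16, 26}.
  Root 19: left subtree has 5 nodes {34, 15, 18, 33, 21}, right has 4 {30, 7, 31, 8}.
    Root 21: left subtree has 4 nodes {34, 15, 18, 33}, right has 0 { }.
      Root 18: left subtree has 2 nodes {34, 15}, right has 1 {33}.
        Root 34: left subtree has 0 nodes { }, right has 1 {15}.
    Root 31: left subtree has 2 nodes {30, 7}, right has 1 {8}.
      Root 30: left subtree has 0 nodes { }, right has 1 {7}.
  Root 26: left subtree has 2 nodes {38, 16}, right has 0 { }.
    Root 38: left subtree has 0 nodes { }, right has 1 {16}.

15 34 33 18 21 7 30 8 31 19 16 38 26 2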